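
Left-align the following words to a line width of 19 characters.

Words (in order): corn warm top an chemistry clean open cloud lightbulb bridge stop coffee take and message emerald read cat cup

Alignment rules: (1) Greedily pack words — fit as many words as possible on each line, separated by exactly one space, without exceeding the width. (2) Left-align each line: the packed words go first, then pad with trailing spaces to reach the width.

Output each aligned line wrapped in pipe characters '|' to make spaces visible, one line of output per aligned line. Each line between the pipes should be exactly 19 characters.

Answer: |corn warm top an   |
|chemistry clean    |
|open cloud         |
|lightbulb bridge   |
|stop coffee take   |
|and message emerald|
|read cat cup       |

Derivation:
Line 1: ['corn', 'warm', 'top', 'an'] (min_width=16, slack=3)
Line 2: ['chemistry', 'clean'] (min_width=15, slack=4)
Line 3: ['open', 'cloud'] (min_width=10, slack=9)
Line 4: ['lightbulb', 'bridge'] (min_width=16, slack=3)
Line 5: ['stop', 'coffee', 'take'] (min_width=16, slack=3)
Line 6: ['and', 'message', 'emerald'] (min_width=19, slack=0)
Line 7: ['read', 'cat', 'cup'] (min_width=12, slack=7)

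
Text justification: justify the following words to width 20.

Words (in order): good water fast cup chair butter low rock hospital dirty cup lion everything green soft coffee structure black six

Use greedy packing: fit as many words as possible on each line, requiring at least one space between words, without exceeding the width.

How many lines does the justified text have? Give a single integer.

Answer: 6

Derivation:
Line 1: ['good', 'water', 'fast', 'cup'] (min_width=19, slack=1)
Line 2: ['chair', 'butter', 'low'] (min_width=16, slack=4)
Line 3: ['rock', 'hospital', 'dirty'] (min_width=19, slack=1)
Line 4: ['cup', 'lion', 'everything'] (min_width=19, slack=1)
Line 5: ['green', 'soft', 'coffee'] (min_width=17, slack=3)
Line 6: ['structure', 'black', 'six'] (min_width=19, slack=1)
Total lines: 6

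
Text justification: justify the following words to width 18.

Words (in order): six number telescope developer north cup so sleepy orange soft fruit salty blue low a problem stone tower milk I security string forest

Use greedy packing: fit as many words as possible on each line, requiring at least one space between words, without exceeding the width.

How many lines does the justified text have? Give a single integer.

Line 1: ['six', 'number'] (min_width=10, slack=8)
Line 2: ['telescope'] (min_width=9, slack=9)
Line 3: ['developer', 'north'] (min_width=15, slack=3)
Line 4: ['cup', 'so', 'sleepy'] (min_width=13, slack=5)
Line 5: ['orange', 'soft', 'fruit'] (min_width=17, slack=1)
Line 6: ['salty', 'blue', 'low', 'a'] (min_width=16, slack=2)
Line 7: ['problem', 'stone'] (min_width=13, slack=5)
Line 8: ['tower', 'milk', 'I'] (min_width=12, slack=6)
Line 9: ['security', 'string'] (min_width=15, slack=3)
Line 10: ['forest'] (min_width=6, slack=12)
Total lines: 10

Answer: 10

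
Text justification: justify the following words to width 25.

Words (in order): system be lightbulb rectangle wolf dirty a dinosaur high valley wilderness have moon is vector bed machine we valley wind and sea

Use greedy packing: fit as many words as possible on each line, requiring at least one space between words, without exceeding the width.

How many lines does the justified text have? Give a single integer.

Answer: 6

Derivation:
Line 1: ['system', 'be', 'lightbulb'] (min_width=19, slack=6)
Line 2: ['rectangle', 'wolf', 'dirty', 'a'] (min_width=22, slack=3)
Line 3: ['dinosaur', 'high', 'valley'] (min_width=20, slack=5)
Line 4: ['wilderness', 'have', 'moon', 'is'] (min_width=23, slack=2)
Line 5: ['vector', 'bed', 'machine', 'we'] (min_width=21, slack=4)
Line 6: ['valley', 'wind', 'and', 'sea'] (min_width=19, slack=6)
Total lines: 6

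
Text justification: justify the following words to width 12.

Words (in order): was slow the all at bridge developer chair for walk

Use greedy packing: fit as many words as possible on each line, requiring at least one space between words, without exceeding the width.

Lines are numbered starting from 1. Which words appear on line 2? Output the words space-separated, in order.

Line 1: ['was', 'slow', 'the'] (min_width=12, slack=0)
Line 2: ['all', 'at'] (min_width=6, slack=6)
Line 3: ['bridge'] (min_width=6, slack=6)
Line 4: ['developer'] (min_width=9, slack=3)
Line 5: ['chair', 'for'] (min_width=9, slack=3)
Line 6: ['walk'] (min_width=4, slack=8)

Answer: all at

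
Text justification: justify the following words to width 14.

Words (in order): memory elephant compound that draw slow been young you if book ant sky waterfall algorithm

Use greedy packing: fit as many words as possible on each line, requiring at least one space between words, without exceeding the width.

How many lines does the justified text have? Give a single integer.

Line 1: ['memory'] (min_width=6, slack=8)
Line 2: ['elephant'] (min_width=8, slack=6)
Line 3: ['compound', 'that'] (min_width=13, slack=1)
Line 4: ['draw', 'slow', 'been'] (min_width=14, slack=0)
Line 5: ['young', 'you', 'if'] (min_width=12, slack=2)
Line 6: ['book', 'ant', 'sky'] (min_width=12, slack=2)
Line 7: ['waterfall'] (min_width=9, slack=5)
Line 8: ['algorithm'] (min_width=9, slack=5)
Total lines: 8

Answer: 8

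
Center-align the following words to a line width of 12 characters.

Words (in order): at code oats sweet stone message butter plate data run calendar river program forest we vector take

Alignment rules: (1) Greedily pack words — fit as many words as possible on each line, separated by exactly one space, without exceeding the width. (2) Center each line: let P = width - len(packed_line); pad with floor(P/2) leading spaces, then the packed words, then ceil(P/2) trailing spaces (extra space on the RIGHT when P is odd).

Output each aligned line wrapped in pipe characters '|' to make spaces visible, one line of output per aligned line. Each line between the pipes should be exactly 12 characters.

Line 1: ['at', 'code', 'oats'] (min_width=12, slack=0)
Line 2: ['sweet', 'stone'] (min_width=11, slack=1)
Line 3: ['message'] (min_width=7, slack=5)
Line 4: ['butter', 'plate'] (min_width=12, slack=0)
Line 5: ['data', 'run'] (min_width=8, slack=4)
Line 6: ['calendar'] (min_width=8, slack=4)
Line 7: ['river'] (min_width=5, slack=7)
Line 8: ['program'] (min_width=7, slack=5)
Line 9: ['forest', 'we'] (min_width=9, slack=3)
Line 10: ['vector', 'take'] (min_width=11, slack=1)

Answer: |at code oats|
|sweet stone |
|  message   |
|butter plate|
|  data run  |
|  calendar  |
|   river    |
|  program   |
| forest we  |
|vector take |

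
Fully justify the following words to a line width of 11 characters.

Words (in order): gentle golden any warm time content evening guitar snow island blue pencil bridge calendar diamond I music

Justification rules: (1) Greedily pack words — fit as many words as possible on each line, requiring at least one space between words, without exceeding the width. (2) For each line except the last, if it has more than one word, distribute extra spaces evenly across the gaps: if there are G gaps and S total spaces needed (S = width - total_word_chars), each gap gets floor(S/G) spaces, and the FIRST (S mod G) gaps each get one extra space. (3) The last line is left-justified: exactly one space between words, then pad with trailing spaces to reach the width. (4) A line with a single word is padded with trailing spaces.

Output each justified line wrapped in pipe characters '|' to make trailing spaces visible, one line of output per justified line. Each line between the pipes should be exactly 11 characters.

Line 1: ['gentle'] (min_width=6, slack=5)
Line 2: ['golden', 'any'] (min_width=10, slack=1)
Line 3: ['warm', 'time'] (min_width=9, slack=2)
Line 4: ['content'] (min_width=7, slack=4)
Line 5: ['evening'] (min_width=7, slack=4)
Line 6: ['guitar', 'snow'] (min_width=11, slack=0)
Line 7: ['island', 'blue'] (min_width=11, slack=0)
Line 8: ['pencil'] (min_width=6, slack=5)
Line 9: ['bridge'] (min_width=6, slack=5)
Line 10: ['calendar'] (min_width=8, slack=3)
Line 11: ['diamond', 'I'] (min_width=9, slack=2)
Line 12: ['music'] (min_width=5, slack=6)

Answer: |gentle     |
|golden  any|
|warm   time|
|content    |
|evening    |
|guitar snow|
|island blue|
|pencil     |
|bridge     |
|calendar   |
|diamond   I|
|music      |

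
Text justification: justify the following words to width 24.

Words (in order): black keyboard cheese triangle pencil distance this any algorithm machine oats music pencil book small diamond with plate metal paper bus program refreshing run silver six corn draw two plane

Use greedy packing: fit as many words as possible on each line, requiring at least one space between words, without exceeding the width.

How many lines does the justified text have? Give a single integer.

Line 1: ['black', 'keyboard', 'cheese'] (min_width=21, slack=3)
Line 2: ['triangle', 'pencil', 'distance'] (min_width=24, slack=0)
Line 3: ['this', 'any', 'algorithm'] (min_width=18, slack=6)
Line 4: ['machine', 'oats', 'music'] (min_width=18, slack=6)
Line 5: ['pencil', 'book', 'small'] (min_width=17, slack=7)
Line 6: ['diamond', 'with', 'plate', 'metal'] (min_width=24, slack=0)
Line 7: ['paper', 'bus', 'program'] (min_width=17, slack=7)
Line 8: ['refreshing', 'run', 'silver'] (min_width=21, slack=3)
Line 9: ['six', 'corn', 'draw', 'two', 'plane'] (min_width=23, slack=1)
Total lines: 9

Answer: 9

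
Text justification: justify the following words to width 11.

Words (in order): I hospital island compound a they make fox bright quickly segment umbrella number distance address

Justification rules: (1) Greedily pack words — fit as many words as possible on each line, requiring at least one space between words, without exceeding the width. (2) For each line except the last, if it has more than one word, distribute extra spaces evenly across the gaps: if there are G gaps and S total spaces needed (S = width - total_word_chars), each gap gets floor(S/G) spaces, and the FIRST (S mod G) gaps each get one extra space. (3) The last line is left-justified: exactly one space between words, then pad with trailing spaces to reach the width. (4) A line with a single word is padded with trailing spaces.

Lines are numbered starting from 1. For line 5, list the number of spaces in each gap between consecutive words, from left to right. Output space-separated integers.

Line 1: ['I', 'hospital'] (min_width=10, slack=1)
Line 2: ['island'] (min_width=6, slack=5)
Line 3: ['compound', 'a'] (min_width=10, slack=1)
Line 4: ['they', 'make'] (min_width=9, slack=2)
Line 5: ['fox', 'bright'] (min_width=10, slack=1)
Line 6: ['quickly'] (min_width=7, slack=4)
Line 7: ['segment'] (min_width=7, slack=4)
Line 8: ['umbrella'] (min_width=8, slack=3)
Line 9: ['number'] (min_width=6, slack=5)
Line 10: ['distance'] (min_width=8, slack=3)
Line 11: ['address'] (min_width=7, slack=4)

Answer: 2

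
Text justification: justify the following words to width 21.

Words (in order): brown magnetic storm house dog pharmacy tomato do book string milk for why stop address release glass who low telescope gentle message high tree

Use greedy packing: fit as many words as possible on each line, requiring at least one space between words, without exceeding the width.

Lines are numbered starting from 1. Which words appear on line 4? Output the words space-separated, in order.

Line 1: ['brown', 'magnetic', 'storm'] (min_width=20, slack=1)
Line 2: ['house', 'dog', 'pharmacy'] (min_width=18, slack=3)
Line 3: ['tomato', 'do', 'book', 'string'] (min_width=21, slack=0)
Line 4: ['milk', 'for', 'why', 'stop'] (min_width=17, slack=4)
Line 5: ['address', 'release', 'glass'] (min_width=21, slack=0)
Line 6: ['who', 'low', 'telescope'] (min_width=17, slack=4)
Line 7: ['gentle', 'message', 'high'] (min_width=19, slack=2)
Line 8: ['tree'] (min_width=4, slack=17)

Answer: milk for why stop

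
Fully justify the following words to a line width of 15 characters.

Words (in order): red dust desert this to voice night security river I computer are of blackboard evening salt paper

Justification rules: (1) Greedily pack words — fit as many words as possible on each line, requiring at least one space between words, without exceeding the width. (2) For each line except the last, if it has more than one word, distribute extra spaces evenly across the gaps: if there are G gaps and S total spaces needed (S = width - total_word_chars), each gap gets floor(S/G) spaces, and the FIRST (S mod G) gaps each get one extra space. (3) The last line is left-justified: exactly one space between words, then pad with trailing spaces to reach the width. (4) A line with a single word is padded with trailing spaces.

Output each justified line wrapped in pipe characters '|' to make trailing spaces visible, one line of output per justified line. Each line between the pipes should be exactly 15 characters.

Line 1: ['red', 'dust', 'desert'] (min_width=15, slack=0)
Line 2: ['this', 'to', 'voice'] (min_width=13, slack=2)
Line 3: ['night', 'security'] (min_width=14, slack=1)
Line 4: ['river', 'I'] (min_width=7, slack=8)
Line 5: ['computer', 'are', 'of'] (min_width=15, slack=0)
Line 6: ['blackboard'] (min_width=10, slack=5)
Line 7: ['evening', 'salt'] (min_width=12, slack=3)
Line 8: ['paper'] (min_width=5, slack=10)

Answer: |red dust desert|
|this  to  voice|
|night  security|
|river         I|
|computer are of|
|blackboard     |
|evening    salt|
|paper          |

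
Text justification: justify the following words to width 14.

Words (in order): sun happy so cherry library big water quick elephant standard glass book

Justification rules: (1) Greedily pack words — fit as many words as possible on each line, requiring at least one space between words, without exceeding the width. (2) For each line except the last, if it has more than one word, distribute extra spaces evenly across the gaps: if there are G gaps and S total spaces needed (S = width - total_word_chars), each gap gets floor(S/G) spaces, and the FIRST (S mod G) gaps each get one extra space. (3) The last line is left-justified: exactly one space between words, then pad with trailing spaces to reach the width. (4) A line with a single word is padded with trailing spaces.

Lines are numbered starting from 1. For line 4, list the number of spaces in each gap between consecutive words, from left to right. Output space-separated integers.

Answer: 1

Derivation:
Line 1: ['sun', 'happy', 'so'] (min_width=12, slack=2)
Line 2: ['cherry', 'library'] (min_width=14, slack=0)
Line 3: ['big', 'water'] (min_width=9, slack=5)
Line 4: ['quick', 'elephant'] (min_width=14, slack=0)
Line 5: ['standard', 'glass'] (min_width=14, slack=0)
Line 6: ['book'] (min_width=4, slack=10)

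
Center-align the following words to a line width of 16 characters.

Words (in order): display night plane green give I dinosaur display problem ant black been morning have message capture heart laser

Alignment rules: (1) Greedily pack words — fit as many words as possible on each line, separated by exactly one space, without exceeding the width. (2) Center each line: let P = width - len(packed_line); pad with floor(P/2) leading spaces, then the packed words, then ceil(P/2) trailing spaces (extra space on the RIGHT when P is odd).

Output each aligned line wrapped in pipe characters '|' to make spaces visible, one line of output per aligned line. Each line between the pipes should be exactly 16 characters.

Answer: | display night  |
|plane green give|
|   I dinosaur   |
|display problem |
| ant black been |
|  morning have  |
|message capture |
|  heart laser   |

Derivation:
Line 1: ['display', 'night'] (min_width=13, slack=3)
Line 2: ['plane', 'green', 'give'] (min_width=16, slack=0)
Line 3: ['I', 'dinosaur'] (min_width=10, slack=6)
Line 4: ['display', 'problem'] (min_width=15, slack=1)
Line 5: ['ant', 'black', 'been'] (min_width=14, slack=2)
Line 6: ['morning', 'have'] (min_width=12, slack=4)
Line 7: ['message', 'capture'] (min_width=15, slack=1)
Line 8: ['heart', 'laser'] (min_width=11, slack=5)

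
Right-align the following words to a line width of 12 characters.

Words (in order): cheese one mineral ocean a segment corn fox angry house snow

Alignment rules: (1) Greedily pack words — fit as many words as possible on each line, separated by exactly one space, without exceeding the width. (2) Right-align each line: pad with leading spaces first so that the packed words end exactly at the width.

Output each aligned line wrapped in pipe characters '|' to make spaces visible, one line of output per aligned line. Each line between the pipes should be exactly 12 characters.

Line 1: ['cheese', 'one'] (min_width=10, slack=2)
Line 2: ['mineral'] (min_width=7, slack=5)
Line 3: ['ocean', 'a'] (min_width=7, slack=5)
Line 4: ['segment', 'corn'] (min_width=12, slack=0)
Line 5: ['fox', 'angry'] (min_width=9, slack=3)
Line 6: ['house', 'snow'] (min_width=10, slack=2)

Answer: |  cheese one|
|     mineral|
|     ocean a|
|segment corn|
|   fox angry|
|  house snow|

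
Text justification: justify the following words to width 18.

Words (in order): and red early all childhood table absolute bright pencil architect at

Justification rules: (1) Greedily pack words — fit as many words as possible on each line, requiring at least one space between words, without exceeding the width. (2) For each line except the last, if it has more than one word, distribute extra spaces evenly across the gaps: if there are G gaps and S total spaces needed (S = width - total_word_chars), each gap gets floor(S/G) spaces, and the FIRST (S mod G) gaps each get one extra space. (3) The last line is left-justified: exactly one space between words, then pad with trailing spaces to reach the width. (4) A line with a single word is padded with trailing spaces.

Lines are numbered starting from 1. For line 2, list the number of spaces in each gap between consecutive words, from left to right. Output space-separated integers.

Answer: 4

Derivation:
Line 1: ['and', 'red', 'early', 'all'] (min_width=17, slack=1)
Line 2: ['childhood', 'table'] (min_width=15, slack=3)
Line 3: ['absolute', 'bright'] (min_width=15, slack=3)
Line 4: ['pencil', 'architect'] (min_width=16, slack=2)
Line 5: ['at'] (min_width=2, slack=16)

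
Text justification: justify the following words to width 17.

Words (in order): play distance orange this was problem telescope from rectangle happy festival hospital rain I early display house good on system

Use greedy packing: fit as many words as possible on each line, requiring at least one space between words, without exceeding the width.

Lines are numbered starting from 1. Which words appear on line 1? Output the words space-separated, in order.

Answer: play distance

Derivation:
Line 1: ['play', 'distance'] (min_width=13, slack=4)
Line 2: ['orange', 'this', 'was'] (min_width=15, slack=2)
Line 3: ['problem', 'telescope'] (min_width=17, slack=0)
Line 4: ['from', 'rectangle'] (min_width=14, slack=3)
Line 5: ['happy', 'festival'] (min_width=14, slack=3)
Line 6: ['hospital', 'rain', 'I'] (min_width=15, slack=2)
Line 7: ['early', 'display'] (min_width=13, slack=4)
Line 8: ['house', 'good', 'on'] (min_width=13, slack=4)
Line 9: ['system'] (min_width=6, slack=11)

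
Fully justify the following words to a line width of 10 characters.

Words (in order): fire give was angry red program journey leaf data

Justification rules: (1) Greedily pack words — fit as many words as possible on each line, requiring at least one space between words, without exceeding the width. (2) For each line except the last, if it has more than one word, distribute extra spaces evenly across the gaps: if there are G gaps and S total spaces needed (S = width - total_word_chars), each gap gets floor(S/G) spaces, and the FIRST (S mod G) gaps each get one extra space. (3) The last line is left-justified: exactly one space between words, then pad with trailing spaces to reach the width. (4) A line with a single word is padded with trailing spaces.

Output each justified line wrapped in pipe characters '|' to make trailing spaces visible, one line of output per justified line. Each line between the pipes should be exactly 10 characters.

Answer: |fire  give|
|was  angry|
|red       |
|program   |
|journey   |
|leaf data |

Derivation:
Line 1: ['fire', 'give'] (min_width=9, slack=1)
Line 2: ['was', 'angry'] (min_width=9, slack=1)
Line 3: ['red'] (min_width=3, slack=7)
Line 4: ['program'] (min_width=7, slack=3)
Line 5: ['journey'] (min_width=7, slack=3)
Line 6: ['leaf', 'data'] (min_width=9, slack=1)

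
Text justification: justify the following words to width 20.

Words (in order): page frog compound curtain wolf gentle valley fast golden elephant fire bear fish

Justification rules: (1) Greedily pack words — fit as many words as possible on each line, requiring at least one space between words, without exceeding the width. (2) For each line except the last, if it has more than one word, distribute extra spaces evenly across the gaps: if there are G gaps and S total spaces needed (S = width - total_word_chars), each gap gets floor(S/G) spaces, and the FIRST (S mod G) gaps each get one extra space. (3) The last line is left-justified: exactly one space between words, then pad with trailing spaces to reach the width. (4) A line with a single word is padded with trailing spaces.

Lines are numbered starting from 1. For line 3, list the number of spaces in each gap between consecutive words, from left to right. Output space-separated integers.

Line 1: ['page', 'frog', 'compound'] (min_width=18, slack=2)
Line 2: ['curtain', 'wolf', 'gentle'] (min_width=19, slack=1)
Line 3: ['valley', 'fast', 'golden'] (min_width=18, slack=2)
Line 4: ['elephant', 'fire', 'bear'] (min_width=18, slack=2)
Line 5: ['fish'] (min_width=4, slack=16)

Answer: 2 2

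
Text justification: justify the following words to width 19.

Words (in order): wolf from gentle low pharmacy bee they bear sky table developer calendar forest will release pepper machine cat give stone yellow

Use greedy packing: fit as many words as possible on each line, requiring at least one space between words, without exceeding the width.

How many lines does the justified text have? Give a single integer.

Answer: 7

Derivation:
Line 1: ['wolf', 'from', 'gentle'] (min_width=16, slack=3)
Line 2: ['low', 'pharmacy', 'bee'] (min_width=16, slack=3)
Line 3: ['they', 'bear', 'sky', 'table'] (min_width=19, slack=0)
Line 4: ['developer', 'calendar'] (min_width=18, slack=1)
Line 5: ['forest', 'will', 'release'] (min_width=19, slack=0)
Line 6: ['pepper', 'machine', 'cat'] (min_width=18, slack=1)
Line 7: ['give', 'stone', 'yellow'] (min_width=17, slack=2)
Total lines: 7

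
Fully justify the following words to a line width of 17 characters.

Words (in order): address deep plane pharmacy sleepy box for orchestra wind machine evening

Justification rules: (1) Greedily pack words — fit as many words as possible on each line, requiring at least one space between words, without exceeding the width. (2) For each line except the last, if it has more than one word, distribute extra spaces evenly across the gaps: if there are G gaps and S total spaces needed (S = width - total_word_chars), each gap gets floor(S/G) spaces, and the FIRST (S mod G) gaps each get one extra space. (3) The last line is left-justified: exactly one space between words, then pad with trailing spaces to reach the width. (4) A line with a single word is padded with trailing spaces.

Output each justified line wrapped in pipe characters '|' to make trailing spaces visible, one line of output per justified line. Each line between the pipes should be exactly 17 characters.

Line 1: ['address', 'deep'] (min_width=12, slack=5)
Line 2: ['plane', 'pharmacy'] (min_width=14, slack=3)
Line 3: ['sleepy', 'box', 'for'] (min_width=14, slack=3)
Line 4: ['orchestra', 'wind'] (min_width=14, slack=3)
Line 5: ['machine', 'evening'] (min_width=15, slack=2)

Answer: |address      deep|
|plane    pharmacy|
|sleepy   box  for|
|orchestra    wind|
|machine evening  |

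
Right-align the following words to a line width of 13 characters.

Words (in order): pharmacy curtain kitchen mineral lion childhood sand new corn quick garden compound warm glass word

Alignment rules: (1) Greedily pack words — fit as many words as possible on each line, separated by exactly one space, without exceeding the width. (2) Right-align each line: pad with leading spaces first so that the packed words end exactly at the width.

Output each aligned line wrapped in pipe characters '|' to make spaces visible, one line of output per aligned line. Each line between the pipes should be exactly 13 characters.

Line 1: ['pharmacy'] (min_width=8, slack=5)
Line 2: ['curtain'] (min_width=7, slack=6)
Line 3: ['kitchen'] (min_width=7, slack=6)
Line 4: ['mineral', 'lion'] (min_width=12, slack=1)
Line 5: ['childhood'] (min_width=9, slack=4)
Line 6: ['sand', 'new', 'corn'] (min_width=13, slack=0)
Line 7: ['quick', 'garden'] (min_width=12, slack=1)
Line 8: ['compound', 'warm'] (min_width=13, slack=0)
Line 9: ['glass', 'word'] (min_width=10, slack=3)

Answer: |     pharmacy|
|      curtain|
|      kitchen|
| mineral lion|
|    childhood|
|sand new corn|
| quick garden|
|compound warm|
|   glass word|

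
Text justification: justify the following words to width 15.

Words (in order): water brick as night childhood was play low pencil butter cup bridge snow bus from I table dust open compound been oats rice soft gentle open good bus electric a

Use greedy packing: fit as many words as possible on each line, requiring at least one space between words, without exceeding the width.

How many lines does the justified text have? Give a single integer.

Answer: 12

Derivation:
Line 1: ['water', 'brick', 'as'] (min_width=14, slack=1)
Line 2: ['night', 'childhood'] (min_width=15, slack=0)
Line 3: ['was', 'play', 'low'] (min_width=12, slack=3)
Line 4: ['pencil', 'butter'] (min_width=13, slack=2)
Line 5: ['cup', 'bridge', 'snow'] (min_width=15, slack=0)
Line 6: ['bus', 'from', 'I'] (min_width=10, slack=5)
Line 7: ['table', 'dust', 'open'] (min_width=15, slack=0)
Line 8: ['compound', 'been'] (min_width=13, slack=2)
Line 9: ['oats', 'rice', 'soft'] (min_width=14, slack=1)
Line 10: ['gentle', 'open'] (min_width=11, slack=4)
Line 11: ['good', 'bus'] (min_width=8, slack=7)
Line 12: ['electric', 'a'] (min_width=10, slack=5)
Total lines: 12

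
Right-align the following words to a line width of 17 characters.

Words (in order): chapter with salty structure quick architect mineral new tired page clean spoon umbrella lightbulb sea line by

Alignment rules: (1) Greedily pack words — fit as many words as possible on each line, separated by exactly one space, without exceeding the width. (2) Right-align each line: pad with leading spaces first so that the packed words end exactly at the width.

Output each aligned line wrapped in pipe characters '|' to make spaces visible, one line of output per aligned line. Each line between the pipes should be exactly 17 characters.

Line 1: ['chapter', 'with'] (min_width=12, slack=5)
Line 2: ['salty', 'structure'] (min_width=15, slack=2)
Line 3: ['quick', 'architect'] (min_width=15, slack=2)
Line 4: ['mineral', 'new', 'tired'] (min_width=17, slack=0)
Line 5: ['page', 'clean', 'spoon'] (min_width=16, slack=1)
Line 6: ['umbrella'] (min_width=8, slack=9)
Line 7: ['lightbulb', 'sea'] (min_width=13, slack=4)
Line 8: ['line', 'by'] (min_width=7, slack=10)

Answer: |     chapter with|
|  salty structure|
|  quick architect|
|mineral new tired|
| page clean spoon|
|         umbrella|
|    lightbulb sea|
|          line by|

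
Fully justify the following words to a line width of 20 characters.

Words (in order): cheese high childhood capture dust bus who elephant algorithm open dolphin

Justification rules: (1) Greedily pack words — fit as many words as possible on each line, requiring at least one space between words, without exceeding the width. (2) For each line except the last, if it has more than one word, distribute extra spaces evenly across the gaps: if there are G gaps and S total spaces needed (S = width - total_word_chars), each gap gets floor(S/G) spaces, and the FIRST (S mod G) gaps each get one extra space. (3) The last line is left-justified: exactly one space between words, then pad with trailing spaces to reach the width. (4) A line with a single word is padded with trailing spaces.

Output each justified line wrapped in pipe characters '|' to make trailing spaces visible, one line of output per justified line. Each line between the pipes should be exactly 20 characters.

Line 1: ['cheese', 'high'] (min_width=11, slack=9)
Line 2: ['childhood', 'capture'] (min_width=17, slack=3)
Line 3: ['dust', 'bus', 'who'] (min_width=12, slack=8)
Line 4: ['elephant', 'algorithm'] (min_width=18, slack=2)
Line 5: ['open', 'dolphin'] (min_width=12, slack=8)

Answer: |cheese          high|
|childhood    capture|
|dust     bus     who|
|elephant   algorithm|
|open dolphin        |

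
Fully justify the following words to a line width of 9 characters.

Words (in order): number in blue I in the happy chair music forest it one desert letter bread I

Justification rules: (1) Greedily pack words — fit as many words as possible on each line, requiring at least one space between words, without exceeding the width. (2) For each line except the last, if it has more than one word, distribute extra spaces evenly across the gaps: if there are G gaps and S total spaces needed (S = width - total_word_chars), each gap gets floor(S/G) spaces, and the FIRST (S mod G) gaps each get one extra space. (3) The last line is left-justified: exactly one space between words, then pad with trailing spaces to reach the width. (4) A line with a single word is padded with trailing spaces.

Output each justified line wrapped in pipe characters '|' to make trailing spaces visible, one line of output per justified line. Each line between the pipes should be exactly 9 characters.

Line 1: ['number', 'in'] (min_width=9, slack=0)
Line 2: ['blue', 'I', 'in'] (min_width=9, slack=0)
Line 3: ['the', 'happy'] (min_width=9, slack=0)
Line 4: ['chair'] (min_width=5, slack=4)
Line 5: ['music'] (min_width=5, slack=4)
Line 6: ['forest', 'it'] (min_width=9, slack=0)
Line 7: ['one'] (min_width=3, slack=6)
Line 8: ['desert'] (min_width=6, slack=3)
Line 9: ['letter'] (min_width=6, slack=3)
Line 10: ['bread', 'I'] (min_width=7, slack=2)

Answer: |number in|
|blue I in|
|the happy|
|chair    |
|music    |
|forest it|
|one      |
|desert   |
|letter   |
|bread I  |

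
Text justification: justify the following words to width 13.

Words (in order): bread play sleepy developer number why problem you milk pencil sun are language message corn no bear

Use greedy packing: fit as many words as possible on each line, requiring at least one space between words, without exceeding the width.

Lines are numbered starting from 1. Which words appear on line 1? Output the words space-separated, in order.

Answer: bread play

Derivation:
Line 1: ['bread', 'play'] (min_width=10, slack=3)
Line 2: ['sleepy'] (min_width=6, slack=7)
Line 3: ['developer'] (min_width=9, slack=4)
Line 4: ['number', 'why'] (min_width=10, slack=3)
Line 5: ['problem', 'you'] (min_width=11, slack=2)
Line 6: ['milk', 'pencil'] (min_width=11, slack=2)
Line 7: ['sun', 'are'] (min_width=7, slack=6)
Line 8: ['language'] (min_width=8, slack=5)
Line 9: ['message', 'corn'] (min_width=12, slack=1)
Line 10: ['no', 'bear'] (min_width=7, slack=6)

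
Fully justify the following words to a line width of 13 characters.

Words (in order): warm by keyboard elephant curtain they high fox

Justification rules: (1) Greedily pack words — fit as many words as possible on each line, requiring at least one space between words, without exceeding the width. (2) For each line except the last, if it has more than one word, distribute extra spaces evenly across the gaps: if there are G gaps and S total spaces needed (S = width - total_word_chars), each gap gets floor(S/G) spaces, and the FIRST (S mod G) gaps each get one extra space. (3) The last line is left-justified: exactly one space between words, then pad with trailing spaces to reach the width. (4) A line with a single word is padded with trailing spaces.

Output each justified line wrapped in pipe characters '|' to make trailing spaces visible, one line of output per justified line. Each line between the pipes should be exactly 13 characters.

Line 1: ['warm', 'by'] (min_width=7, slack=6)
Line 2: ['keyboard'] (min_width=8, slack=5)
Line 3: ['elephant'] (min_width=8, slack=5)
Line 4: ['curtain', 'they'] (min_width=12, slack=1)
Line 5: ['high', 'fox'] (min_width=8, slack=5)

Answer: |warm       by|
|keyboard     |
|elephant     |
|curtain  they|
|high fox     |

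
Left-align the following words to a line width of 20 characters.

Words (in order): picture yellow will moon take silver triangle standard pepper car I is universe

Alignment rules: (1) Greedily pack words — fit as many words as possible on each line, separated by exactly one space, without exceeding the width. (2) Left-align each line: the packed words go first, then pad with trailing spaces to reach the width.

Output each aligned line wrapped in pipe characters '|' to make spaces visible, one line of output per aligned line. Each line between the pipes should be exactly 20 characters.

Line 1: ['picture', 'yellow', 'will'] (min_width=19, slack=1)
Line 2: ['moon', 'take', 'silver'] (min_width=16, slack=4)
Line 3: ['triangle', 'standard'] (min_width=17, slack=3)
Line 4: ['pepper', 'car', 'I', 'is'] (min_width=15, slack=5)
Line 5: ['universe'] (min_width=8, slack=12)

Answer: |picture yellow will |
|moon take silver    |
|triangle standard   |
|pepper car I is     |
|universe            |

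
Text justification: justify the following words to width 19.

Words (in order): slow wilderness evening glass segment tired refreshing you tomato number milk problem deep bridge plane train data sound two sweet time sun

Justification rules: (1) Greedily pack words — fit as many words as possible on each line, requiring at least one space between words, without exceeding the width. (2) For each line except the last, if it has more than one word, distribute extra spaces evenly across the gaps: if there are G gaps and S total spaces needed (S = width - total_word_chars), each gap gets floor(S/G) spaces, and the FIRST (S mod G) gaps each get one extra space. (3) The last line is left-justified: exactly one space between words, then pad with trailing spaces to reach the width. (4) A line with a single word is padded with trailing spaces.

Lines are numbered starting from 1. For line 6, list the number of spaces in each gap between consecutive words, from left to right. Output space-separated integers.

Answer: 1 1

Derivation:
Line 1: ['slow', 'wilderness'] (min_width=15, slack=4)
Line 2: ['evening', 'glass'] (min_width=13, slack=6)
Line 3: ['segment', 'tired'] (min_width=13, slack=6)
Line 4: ['refreshing', 'you'] (min_width=14, slack=5)
Line 5: ['tomato', 'number', 'milk'] (min_width=18, slack=1)
Line 6: ['problem', 'deep', 'bridge'] (min_width=19, slack=0)
Line 7: ['plane', 'train', 'data'] (min_width=16, slack=3)
Line 8: ['sound', 'two', 'sweet'] (min_width=15, slack=4)
Line 9: ['time', 'sun'] (min_width=8, slack=11)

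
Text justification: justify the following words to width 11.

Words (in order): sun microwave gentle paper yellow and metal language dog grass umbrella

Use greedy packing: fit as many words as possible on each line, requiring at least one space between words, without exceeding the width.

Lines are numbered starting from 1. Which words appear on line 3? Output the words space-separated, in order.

Answer: gentle

Derivation:
Line 1: ['sun'] (min_width=3, slack=8)
Line 2: ['microwave'] (min_width=9, slack=2)
Line 3: ['gentle'] (min_width=6, slack=5)
Line 4: ['paper'] (min_width=5, slack=6)
Line 5: ['yellow', 'and'] (min_width=10, slack=1)
Line 6: ['metal'] (min_width=5, slack=6)
Line 7: ['language'] (min_width=8, slack=3)
Line 8: ['dog', 'grass'] (min_width=9, slack=2)
Line 9: ['umbrella'] (min_width=8, slack=3)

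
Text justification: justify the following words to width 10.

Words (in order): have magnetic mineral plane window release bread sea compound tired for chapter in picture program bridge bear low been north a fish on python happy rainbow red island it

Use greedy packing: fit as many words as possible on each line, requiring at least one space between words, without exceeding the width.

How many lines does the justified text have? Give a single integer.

Line 1: ['have'] (min_width=4, slack=6)
Line 2: ['magnetic'] (min_width=8, slack=2)
Line 3: ['mineral'] (min_width=7, slack=3)
Line 4: ['plane'] (min_width=5, slack=5)
Line 5: ['window'] (min_width=6, slack=4)
Line 6: ['release'] (min_width=7, slack=3)
Line 7: ['bread', 'sea'] (min_width=9, slack=1)
Line 8: ['compound'] (min_width=8, slack=2)
Line 9: ['tired', 'for'] (min_width=9, slack=1)
Line 10: ['chapter', 'in'] (min_width=10, slack=0)
Line 11: ['picture'] (min_width=7, slack=3)
Line 12: ['program'] (min_width=7, slack=3)
Line 13: ['bridge'] (min_width=6, slack=4)
Line 14: ['bear', 'low'] (min_width=8, slack=2)
Line 15: ['been', 'north'] (min_width=10, slack=0)
Line 16: ['a', 'fish', 'on'] (min_width=9, slack=1)
Line 17: ['python'] (min_width=6, slack=4)
Line 18: ['happy'] (min_width=5, slack=5)
Line 19: ['rainbow'] (min_width=7, slack=3)
Line 20: ['red', 'island'] (min_width=10, slack=0)
Line 21: ['it'] (min_width=2, slack=8)
Total lines: 21

Answer: 21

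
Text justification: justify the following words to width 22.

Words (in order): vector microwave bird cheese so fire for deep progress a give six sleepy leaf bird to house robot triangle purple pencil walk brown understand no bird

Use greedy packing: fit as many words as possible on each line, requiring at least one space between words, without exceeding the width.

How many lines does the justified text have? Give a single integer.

Answer: 8

Derivation:
Line 1: ['vector', 'microwave', 'bird'] (min_width=21, slack=1)
Line 2: ['cheese', 'so', 'fire', 'for'] (min_width=18, slack=4)
Line 3: ['deep', 'progress', 'a', 'give'] (min_width=20, slack=2)
Line 4: ['six', 'sleepy', 'leaf', 'bird'] (min_width=20, slack=2)
Line 5: ['to', 'house', 'robot'] (min_width=14, slack=8)
Line 6: ['triangle', 'purple', 'pencil'] (min_width=22, slack=0)
Line 7: ['walk', 'brown', 'understand'] (min_width=21, slack=1)
Line 8: ['no', 'bird'] (min_width=7, slack=15)
Total lines: 8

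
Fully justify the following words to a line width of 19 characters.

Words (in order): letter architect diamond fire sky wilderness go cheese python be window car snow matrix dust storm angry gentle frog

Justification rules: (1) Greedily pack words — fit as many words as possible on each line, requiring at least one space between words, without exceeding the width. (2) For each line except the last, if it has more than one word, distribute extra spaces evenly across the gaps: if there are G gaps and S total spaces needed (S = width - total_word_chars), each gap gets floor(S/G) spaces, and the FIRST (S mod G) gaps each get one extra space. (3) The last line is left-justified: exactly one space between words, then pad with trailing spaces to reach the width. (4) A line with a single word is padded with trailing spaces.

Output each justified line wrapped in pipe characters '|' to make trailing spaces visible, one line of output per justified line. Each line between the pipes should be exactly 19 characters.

Line 1: ['letter', 'architect'] (min_width=16, slack=3)
Line 2: ['diamond', 'fire', 'sky'] (min_width=16, slack=3)
Line 3: ['wilderness', 'go'] (min_width=13, slack=6)
Line 4: ['cheese', 'python', 'be'] (min_width=16, slack=3)
Line 5: ['window', 'car', 'snow'] (min_width=15, slack=4)
Line 6: ['matrix', 'dust', 'storm'] (min_width=17, slack=2)
Line 7: ['angry', 'gentle', 'frog'] (min_width=17, slack=2)

Answer: |letter    architect|
|diamond   fire  sky|
|wilderness       go|
|cheese   python  be|
|window   car   snow|
|matrix  dust  storm|
|angry gentle frog  |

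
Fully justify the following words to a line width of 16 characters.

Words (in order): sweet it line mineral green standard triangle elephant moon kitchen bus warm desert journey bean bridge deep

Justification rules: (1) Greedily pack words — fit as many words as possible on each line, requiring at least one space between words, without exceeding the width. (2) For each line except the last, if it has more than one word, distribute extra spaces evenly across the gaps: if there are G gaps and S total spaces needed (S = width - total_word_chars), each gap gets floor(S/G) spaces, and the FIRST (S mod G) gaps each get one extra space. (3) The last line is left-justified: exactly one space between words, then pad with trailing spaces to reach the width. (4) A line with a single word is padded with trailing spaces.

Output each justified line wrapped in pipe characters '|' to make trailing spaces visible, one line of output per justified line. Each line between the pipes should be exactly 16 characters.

Line 1: ['sweet', 'it', 'line'] (min_width=13, slack=3)
Line 2: ['mineral', 'green'] (min_width=13, slack=3)
Line 3: ['standard'] (min_width=8, slack=8)
Line 4: ['triangle'] (min_width=8, slack=8)
Line 5: ['elephant', 'moon'] (min_width=13, slack=3)
Line 6: ['kitchen', 'bus', 'warm'] (min_width=16, slack=0)
Line 7: ['desert', 'journey'] (min_width=14, slack=2)
Line 8: ['bean', 'bridge', 'deep'] (min_width=16, slack=0)

Answer: |sweet   it  line|
|mineral    green|
|standard        |
|triangle        |
|elephant    moon|
|kitchen bus warm|
|desert   journey|
|bean bridge deep|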